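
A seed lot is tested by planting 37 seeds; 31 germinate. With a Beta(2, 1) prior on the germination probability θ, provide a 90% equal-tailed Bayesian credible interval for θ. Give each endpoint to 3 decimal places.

Posterior: Beta(2+31, 1+6) = Beta(33, 7).
Equal-tailed 90% interval: the 0.05 and 0.95 quantiles of Beta(33, 7).
Posterior mean ≈ 0.825, SD ≈ 0.059; a Normal approximation gives roughly [0.727, 0.923].
Exact: F⁻¹(0.05) = 0.719; F⁻¹(0.95) = 0.913.

[0.719, 0.913]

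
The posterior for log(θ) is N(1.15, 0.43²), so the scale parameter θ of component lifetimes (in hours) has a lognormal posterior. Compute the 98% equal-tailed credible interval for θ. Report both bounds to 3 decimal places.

[1.161, 8.588]

On the log scale the 98% interval is 1.15 ± 2.326 × 0.43 = [0.1497, 2.1503].
Exponentiate: [e^0.1497, e^2.1503] = [1.161, 8.588].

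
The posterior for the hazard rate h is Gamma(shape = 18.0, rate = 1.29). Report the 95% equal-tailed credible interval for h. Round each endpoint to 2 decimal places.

Posterior: Gamma(shape 18.0, rate 1.29).
Equal-tailed 95% interval: Gamma(18.0, 1.29) quantiles at 0.025 and 0.975.
Posterior mean ≈ 13.95, SD ≈ 3.29; a Normal approximation gives roughly [7.51, 20.40].
Exact: lower = 8.27; upper = 21.10.

[8.27, 21.10]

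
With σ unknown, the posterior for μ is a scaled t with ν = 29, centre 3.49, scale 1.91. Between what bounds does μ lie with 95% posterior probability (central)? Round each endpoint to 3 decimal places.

[-0.416, 7.396]

The t_29 distribution is symmetric; the 95% interval is 3.49 ± t·1.91 with t_{0.975,29} = 2.045.
Half-width: 2.045 × 1.91 = 3.906.
3.49 − 3.906 = -0.416; 3.49 + 3.906 = 7.396.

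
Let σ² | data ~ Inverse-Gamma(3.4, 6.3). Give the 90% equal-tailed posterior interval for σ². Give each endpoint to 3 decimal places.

Inverse-Gamma(3.4, 6.3) quantiles: F⁻¹(0.05) and F⁻¹(0.95).
Equivalently, 1/σ² ~ Gamma(3.4, rate = 6.3); invert its 0.95 and 0.05 quantiles.
Posterior mean ≈ 2.625, SD ≈ 2.219; a Normal approximation gives roughly [-1.024, 6.274].
Exact: lower = 0.915; upper = 6.122.

[0.915, 6.122]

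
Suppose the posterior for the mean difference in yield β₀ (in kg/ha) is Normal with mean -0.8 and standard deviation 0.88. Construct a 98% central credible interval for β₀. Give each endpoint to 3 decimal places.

[-2.847, 1.247]

The posterior is symmetric, so the 98% equal-tailed interval is β₀ = -0.8 ± z·0.88 with z = 2.326.
Half-width: 2.326 × 0.88 = 2.047.
-0.8 − 2.047 = -2.847; -0.8 + 2.047 = 1.247.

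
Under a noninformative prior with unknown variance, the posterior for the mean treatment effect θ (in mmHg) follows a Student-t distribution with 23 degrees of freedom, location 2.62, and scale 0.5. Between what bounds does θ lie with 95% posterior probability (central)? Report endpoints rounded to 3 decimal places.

The t_23 distribution is symmetric; the 95% interval is 2.62 ± t·0.5 with t_{0.975,23} = 2.069.
Half-width: 2.069 × 0.5 = 1.034.
2.62 − 1.034 = 1.586; 2.62 + 1.034 = 3.654.

[1.586, 3.654]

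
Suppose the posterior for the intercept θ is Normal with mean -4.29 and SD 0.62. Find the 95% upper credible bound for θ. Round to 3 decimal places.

-3.270

Need U with P(θ ≤ U) = 0.95: U = -4.29 + z_{0.05}·0.62.
z = 1.645; U = -4.29 + 1.645 × 0.62 = -3.270.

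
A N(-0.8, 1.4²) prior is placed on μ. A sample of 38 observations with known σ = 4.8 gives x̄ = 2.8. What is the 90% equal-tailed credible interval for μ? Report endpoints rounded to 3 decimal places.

[0.830, 3.069]

Posterior precision = 1/1.4² + 38/4.8² = 0.5102 + 1.6493 = 2.1595, so posterior SD = 0.6805.
Posterior mean = (-0.8/1.4² + 38·2.8/4.8²) / 2.1595 = 1.9495.
Interval: 1.9495 ± 1.645 × 0.6805 → [0.830, 3.069].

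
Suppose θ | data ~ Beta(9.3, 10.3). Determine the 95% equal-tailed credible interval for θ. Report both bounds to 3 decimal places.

Posterior: Beta(9.3, 10.3).
Equal-tailed 95% interval: the 0.025 and 0.975 quantiles of Beta(9.3, 10.3).
Posterior mean ≈ 0.474, SD ≈ 0.110; a Normal approximation gives roughly [0.259, 0.690].
Exact: F⁻¹(0.025) = 0.264; F⁻¹(0.975) = 0.690.

[0.264, 0.690]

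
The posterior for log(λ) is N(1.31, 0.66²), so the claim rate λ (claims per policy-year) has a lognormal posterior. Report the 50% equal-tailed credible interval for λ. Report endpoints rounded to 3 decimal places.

[2.375, 5.784]

On the log scale the 50% interval is 1.31 ± 0.674 × 0.66 = [0.8648, 1.7552].
Exponentiate: [e^0.8648, e^1.7552] = [2.375, 5.784].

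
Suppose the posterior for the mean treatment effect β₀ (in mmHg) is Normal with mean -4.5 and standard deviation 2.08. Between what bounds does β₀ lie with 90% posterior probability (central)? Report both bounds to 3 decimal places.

[-7.921, -1.079]

The posterior is symmetric, so the 90% equal-tailed interval is β₀ = -4.5 ± z·2.08 with z = 1.645.
Half-width: 1.645 × 2.08 = 3.421.
-4.5 − 3.421 = -7.921; -4.5 + 3.421 = -1.079.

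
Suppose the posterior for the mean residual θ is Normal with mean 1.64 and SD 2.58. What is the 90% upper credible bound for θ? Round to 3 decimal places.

4.946

Need U with P(θ ≤ U) = 0.90: U = 1.64 + z_{0.1}·2.58.
z = 1.282; U = 1.64 + 1.282 × 2.58 = 4.946.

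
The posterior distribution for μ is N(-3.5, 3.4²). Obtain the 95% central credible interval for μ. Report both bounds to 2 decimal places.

[-10.16, 3.16]

The posterior is symmetric, so the 95% equal-tailed interval is μ = -3.5 ± z·3.4 with z = 1.960.
Half-width: 1.960 × 3.4 = 6.66.
-3.5 − 6.66 = -10.16; -3.5 + 6.66 = 3.16.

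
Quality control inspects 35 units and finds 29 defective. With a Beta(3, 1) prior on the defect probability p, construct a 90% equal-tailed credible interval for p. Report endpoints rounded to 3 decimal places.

[0.712, 0.910]

Posterior: Beta(3+29, 1+6) = Beta(32, 7).
Equal-tailed 90% interval: the 0.05 and 0.95 quantiles of Beta(32, 7).
Posterior mean ≈ 0.821, SD ≈ 0.061; a Normal approximation gives roughly [0.721, 0.920].
Exact: F⁻¹(0.05) = 0.712; F⁻¹(0.95) = 0.910.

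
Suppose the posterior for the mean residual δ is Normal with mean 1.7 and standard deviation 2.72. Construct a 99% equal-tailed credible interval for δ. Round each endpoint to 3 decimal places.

[-5.306, 8.706]

The posterior is symmetric, so the 99% equal-tailed interval is δ = 1.7 ± z·2.72 with z = 2.576.
Half-width: 2.576 × 2.72 = 7.006.
1.7 − 7.006 = -5.306; 1.7 + 7.006 = 8.706.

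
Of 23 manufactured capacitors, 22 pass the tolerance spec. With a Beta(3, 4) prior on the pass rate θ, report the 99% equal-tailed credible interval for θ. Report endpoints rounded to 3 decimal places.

Posterior: Beta(3+22, 4+1) = Beta(25, 5).
Equal-tailed 99% interval: the 0.005 and 0.995 quantiles of Beta(25, 5).
Posterior mean ≈ 0.833, SD ≈ 0.067; a Normal approximation gives roughly [0.661, 1.006].
Exact: F⁻¹(0.005) = 0.626; F⁻¹(0.995) = 0.961.

[0.626, 0.961]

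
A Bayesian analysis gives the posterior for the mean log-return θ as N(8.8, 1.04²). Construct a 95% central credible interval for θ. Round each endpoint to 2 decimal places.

The posterior is symmetric, so the 95% equal-tailed interval is θ = 8.8 ± z·1.04 with z = 1.960.
Half-width: 1.960 × 1.04 = 2.04.
8.8 − 2.04 = 6.76; 8.8 + 2.04 = 10.84.

[6.76, 10.84]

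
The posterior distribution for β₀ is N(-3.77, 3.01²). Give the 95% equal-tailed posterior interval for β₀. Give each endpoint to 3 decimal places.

[-9.669, 2.129]

The posterior is symmetric, so the 95% equal-tailed interval is β₀ = -3.77 ± z·3.01 with z = 1.960.
Half-width: 1.960 × 3.01 = 5.899.
-3.77 − 5.899 = -9.669; -3.77 + 5.899 = 2.129.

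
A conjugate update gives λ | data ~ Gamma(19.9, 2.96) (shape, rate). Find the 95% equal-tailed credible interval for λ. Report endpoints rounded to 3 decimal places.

Posterior: Gamma(shape 19.9, rate 2.96).
Equal-tailed 95% interval: Gamma(19.9, 2.96) quantiles at 0.025 and 0.975.
Posterior mean ≈ 6.723, SD ≈ 1.507; a Normal approximation gives roughly [3.769, 9.677].
Exact: lower = 4.101; upper = 9.983.

[4.101, 9.983]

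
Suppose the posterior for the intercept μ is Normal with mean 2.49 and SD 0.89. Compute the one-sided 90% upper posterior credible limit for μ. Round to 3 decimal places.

Need U with P(μ ≤ U) = 0.90: U = 2.49 + z_{0.1}·0.89.
z = 1.282; U = 2.49 + 1.282 × 0.89 = 3.631.

3.631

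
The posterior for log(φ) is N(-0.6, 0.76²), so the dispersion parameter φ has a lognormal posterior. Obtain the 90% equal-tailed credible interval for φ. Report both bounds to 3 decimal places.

[0.157, 1.916]

On the log scale the 90% interval is -0.6 ± 1.645 × 0.76 = [-1.8501, 0.6501].
Exponentiate: [e^-1.8501, e^0.6501] = [0.157, 1.916].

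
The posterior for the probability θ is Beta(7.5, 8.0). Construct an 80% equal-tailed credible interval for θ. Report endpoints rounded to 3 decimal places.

[0.323, 0.645]

Posterior: Beta(7.5, 8.0).
Equal-tailed 80% interval: the 0.1 and 0.9 quantiles of Beta(7.5, 8.0).
Posterior mean ≈ 0.484, SD ≈ 0.123; a Normal approximation gives roughly [0.326, 0.642].
Exact: F⁻¹(0.1) = 0.323; F⁻¹(0.9) = 0.645.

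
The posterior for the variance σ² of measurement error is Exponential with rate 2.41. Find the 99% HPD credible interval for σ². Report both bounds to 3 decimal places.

[0.000, 1.911]

The exponential density is strictly decreasing on [0, ∞), so the HPD interval is anchored at 0: [0, q] with P(σ² ≤ q) = 0.99.
q = −ln(1 − 0.99) / 2.41 = 4.6052 / 2.41 = 1.911.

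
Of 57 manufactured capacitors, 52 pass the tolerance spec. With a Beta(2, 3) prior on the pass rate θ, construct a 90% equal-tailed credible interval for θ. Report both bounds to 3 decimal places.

Posterior: Beta(2+52, 3+5) = Beta(54, 8).
Equal-tailed 90% interval: the 0.05 and 0.95 quantiles of Beta(54, 8).
Posterior mean ≈ 0.871, SD ≈ 0.042; a Normal approximation gives roughly [0.801, 0.940].
Exact: F⁻¹(0.05) = 0.795; F⁻¹(0.95) = 0.933.

[0.795, 0.933]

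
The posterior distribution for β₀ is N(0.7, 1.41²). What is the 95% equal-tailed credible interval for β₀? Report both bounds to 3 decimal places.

[-2.064, 3.464]

The posterior is symmetric, so the 95% equal-tailed interval is β₀ = 0.7 ± z·1.41 with z = 1.960.
Half-width: 1.960 × 1.41 = 2.764.
0.7 − 2.764 = -2.064; 0.7 + 2.764 = 3.464.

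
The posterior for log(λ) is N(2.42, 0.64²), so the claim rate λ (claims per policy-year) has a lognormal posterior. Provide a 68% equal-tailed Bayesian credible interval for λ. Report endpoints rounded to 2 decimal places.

On the log scale the 68% interval is 2.42 ± 0.994 × 0.64 = [1.7835, 3.0565].
Exponentiate: [e^1.7835, e^3.0565] = [5.95, 21.25].

[5.95, 21.25]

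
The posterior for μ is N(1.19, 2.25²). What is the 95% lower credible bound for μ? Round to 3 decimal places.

-2.511

Need L with P(μ ≥ L) = 0.95: L = 1.19 − z_{0.05}·2.25.
z = 1.645; L = 1.19 − 1.645 × 2.25 = -2.511.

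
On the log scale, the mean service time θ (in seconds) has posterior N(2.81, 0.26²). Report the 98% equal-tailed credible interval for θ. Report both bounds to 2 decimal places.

On the log scale the 98% interval is 2.81 ± 2.326 × 0.26 = [2.2051, 3.4149].
Exponentiate: [e^2.2051, e^3.4149] = [9.07, 30.41].

[9.07, 30.41]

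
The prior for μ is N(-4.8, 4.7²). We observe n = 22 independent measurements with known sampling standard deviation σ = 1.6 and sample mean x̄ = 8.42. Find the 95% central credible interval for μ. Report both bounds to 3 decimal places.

Posterior precision = 1/4.7² + 22/1.6² = 0.0453 + 8.5937 = 8.6390, so posterior SD = 0.3402.
Posterior mean = (-4.8/4.7² + 22·8.42/1.6²) / 8.6390 = 8.3507.
Interval: 8.3507 ± 1.960 × 0.3402 → [7.684, 9.018].

[7.684, 9.018]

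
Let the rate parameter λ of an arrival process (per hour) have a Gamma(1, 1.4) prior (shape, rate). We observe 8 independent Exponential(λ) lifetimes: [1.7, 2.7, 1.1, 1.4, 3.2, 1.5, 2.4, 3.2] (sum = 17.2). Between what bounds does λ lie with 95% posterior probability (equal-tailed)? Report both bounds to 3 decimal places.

[0.221, 0.847]

Posterior: Gamma(1+8, 1.4+17.2) = Gamma(9, 18.6) (shape, rate).
Equal-tailed 95% interval: Gamma(9, 18.6) quantiles at 0.025 and 0.975.
Posterior mean ≈ 0.484, SD ≈ 0.161; a Normal approximation gives roughly [0.168, 0.800].
Exact: lower = 0.221; upper = 0.847.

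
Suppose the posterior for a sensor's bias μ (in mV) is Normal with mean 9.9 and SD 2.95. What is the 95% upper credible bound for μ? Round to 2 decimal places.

Need U with P(μ ≤ U) = 0.95: U = 9.9 + z_{0.05}·2.95.
z = 1.645; U = 9.9 + 1.645 × 2.95 = 14.75.

14.75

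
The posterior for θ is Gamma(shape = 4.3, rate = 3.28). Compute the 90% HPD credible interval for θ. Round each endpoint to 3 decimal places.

The posterior is unimodal and skewed, so the HPD interval has equal density at both endpoints and is the shortest 90% interval.
Solving f(0.336) = f(2.248) with F(2.248) − F(0.336) = 0.90 gives [0.336, 2.248].
For comparison, the equal-tailed interval is [0.470, 2.494]; the HPD is narrower and shifted toward the mode.

[0.336, 2.248]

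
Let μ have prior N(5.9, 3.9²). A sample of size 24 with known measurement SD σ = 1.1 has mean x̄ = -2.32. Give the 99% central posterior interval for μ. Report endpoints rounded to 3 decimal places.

Posterior precision = 1/3.9² + 24/1.1² = 0.0657 + 19.8347 = 19.9005, so posterior SD = 0.2242.
Posterior mean = (5.9/3.9² + 24·-2.32/1.1²) / 19.9005 = -2.2928.
Interval: -2.2928 ± 2.576 × 0.2242 → [-2.870, -1.715].

[-2.870, -1.715]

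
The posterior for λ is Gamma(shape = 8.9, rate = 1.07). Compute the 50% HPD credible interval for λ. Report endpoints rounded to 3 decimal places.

[5.734, 9.321]

The posterior is unimodal and skewed, so the HPD interval has equal density at both endpoints and is the shortest 50% interval.
Solving f(5.734) = f(9.321) with F(9.321) − F(5.734) = 0.50 gives [5.734, 9.321].
For comparison, the equal-tailed interval is [6.308, 9.992]; the HPD is narrower and shifted toward the mode.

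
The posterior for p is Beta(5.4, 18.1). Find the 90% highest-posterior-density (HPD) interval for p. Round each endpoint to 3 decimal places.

[0.091, 0.364]

The posterior is unimodal and skewed, so the HPD interval has equal density at both endpoints and is the shortest 90% interval.
Solving f(0.091) = f(0.364) with F(0.364) − F(0.091) = 0.90 gives [0.091, 0.364].
For comparison, the equal-tailed interval is [0.104, 0.382]; the HPD is narrower and shifted toward the mode.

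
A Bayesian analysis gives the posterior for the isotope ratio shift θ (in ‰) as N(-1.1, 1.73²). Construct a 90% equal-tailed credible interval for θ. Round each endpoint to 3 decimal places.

The posterior is symmetric, so the 90% equal-tailed interval is θ = -1.1 ± z·1.73 with z = 1.645.
Half-width: 1.645 × 1.73 = 2.846.
-1.1 − 2.846 = -3.946; -1.1 + 2.846 = 1.746.

[-3.946, 1.746]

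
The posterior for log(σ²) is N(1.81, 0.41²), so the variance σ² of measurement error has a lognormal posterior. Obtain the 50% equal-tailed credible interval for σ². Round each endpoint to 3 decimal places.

[4.634, 8.057]

On the log scale the 50% interval is 1.81 ± 0.674 × 0.41 = [1.5335, 2.0865].
Exponentiate: [e^1.5335, e^2.0865] = [4.634, 8.057].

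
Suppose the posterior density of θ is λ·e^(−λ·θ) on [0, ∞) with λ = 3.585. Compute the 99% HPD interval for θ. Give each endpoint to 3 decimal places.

[0.000, 1.285]

The exponential density is strictly decreasing on [0, ∞), so the HPD interval is anchored at 0: [0, q] with P(θ ≤ q) = 0.99.
q = −ln(1 − 0.99) / 3.585 = 4.6052 / 3.585 = 1.285.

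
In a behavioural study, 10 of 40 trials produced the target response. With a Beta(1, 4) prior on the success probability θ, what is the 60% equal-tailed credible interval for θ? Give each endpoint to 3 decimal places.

[0.190, 0.297]

Posterior: Beta(1+10, 4+30) = Beta(11, 34).
Equal-tailed 60% interval: the 0.2 and 0.8 quantiles of Beta(11, 34).
Posterior mean ≈ 0.244, SD ≈ 0.063; a Normal approximation gives roughly [0.191, 0.298].
Exact: F⁻¹(0.2) = 0.190; F⁻¹(0.8) = 0.297.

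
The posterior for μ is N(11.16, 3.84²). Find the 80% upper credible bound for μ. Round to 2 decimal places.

Need U with P(μ ≤ U) = 0.80: U = 11.16 + z_{0.2}·3.84.
z = 0.842; U = 11.16 + 0.842 × 3.84 = 14.39.

14.39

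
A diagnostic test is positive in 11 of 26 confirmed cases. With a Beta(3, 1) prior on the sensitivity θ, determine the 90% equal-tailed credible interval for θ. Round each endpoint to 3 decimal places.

[0.320, 0.616]

Posterior: Beta(3+11, 1+15) = Beta(14, 16).
Equal-tailed 90% interval: the 0.05 and 0.95 quantiles of Beta(14, 16).
Posterior mean ≈ 0.467, SD ≈ 0.090; a Normal approximation gives roughly [0.319, 0.614].
Exact: F⁻¹(0.05) = 0.320; F⁻¹(0.95) = 0.616.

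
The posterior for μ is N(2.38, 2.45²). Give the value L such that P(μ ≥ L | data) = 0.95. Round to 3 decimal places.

Need L with P(μ ≥ L) = 0.95: L = 2.38 − z_{0.05}·2.45.
z = 1.645; L = 2.38 − 1.645 × 2.45 = -1.650.

-1.650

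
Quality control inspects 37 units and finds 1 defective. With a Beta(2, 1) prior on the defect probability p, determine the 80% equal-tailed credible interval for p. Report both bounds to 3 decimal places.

[0.029, 0.131]

Posterior: Beta(2+1, 1+36) = Beta(3, 37).
Equal-tailed 80% interval: the 0.1 and 0.9 quantiles of Beta(3, 37).
Posterior mean ≈ 0.075, SD ≈ 0.041; a Normal approximation gives roughly [0.022, 0.128].
Exact: F⁻¹(0.1) = 0.029; F⁻¹(0.9) = 0.131.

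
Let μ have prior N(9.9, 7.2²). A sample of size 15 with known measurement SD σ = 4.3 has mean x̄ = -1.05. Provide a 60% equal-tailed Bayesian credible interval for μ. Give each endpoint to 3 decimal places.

[-1.719, 0.128]

Posterior precision = 1/7.2² + 15/4.3² = 0.0193 + 0.8112 = 0.8305, so posterior SD = 1.0973.
Posterior mean = (9.9/7.2² + 15·-1.05/4.3²) / 0.8305 = -0.7957.
Interval: -0.7957 ± 0.842 × 1.0973 → [-1.719, 0.128].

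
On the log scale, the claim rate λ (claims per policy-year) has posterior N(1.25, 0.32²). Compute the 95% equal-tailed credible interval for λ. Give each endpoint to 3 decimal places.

[1.864, 6.535]

On the log scale the 95% interval is 1.25 ± 1.960 × 0.32 = [0.6228, 1.8772].
Exponentiate: [e^0.6228, e^1.8772] = [1.864, 6.535].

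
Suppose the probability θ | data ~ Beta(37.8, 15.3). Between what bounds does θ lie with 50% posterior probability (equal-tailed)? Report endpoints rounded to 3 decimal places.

[0.671, 0.755]

Posterior: Beta(37.8, 15.3).
Equal-tailed 50% interval: the 0.25 and 0.75 quantiles of Beta(37.8, 15.3).
Posterior mean ≈ 0.712, SD ≈ 0.062; a Normal approximation gives roughly [0.670, 0.753].
Exact: F⁻¹(0.25) = 0.671; F⁻¹(0.75) = 0.755.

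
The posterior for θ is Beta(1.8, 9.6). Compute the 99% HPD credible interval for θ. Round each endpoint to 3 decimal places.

The posterior is unimodal and skewed, so the HPD interval has equal density at both endpoints and is the shortest 99% interval.
Solving f(0.001) = f(0.467) with F(0.467) − F(0.001) = 0.99 gives [0.001, 0.467].
For comparison, the equal-tailed interval is [0.007, 0.506]; the HPD is narrower and shifted toward the mode.

[0.001, 0.467]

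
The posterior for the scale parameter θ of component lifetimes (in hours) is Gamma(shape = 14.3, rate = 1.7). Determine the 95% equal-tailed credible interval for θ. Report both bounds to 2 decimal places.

Posterior: Gamma(shape 14.3, rate 1.7).
Equal-tailed 95% interval: Gamma(14.3, 1.7) quantiles at 0.025 and 0.975.
Posterior mean ≈ 8.41, SD ≈ 2.22; a Normal approximation gives roughly [4.05, 12.77].
Exact: lower = 4.63; upper = 13.30.

[4.63, 13.30]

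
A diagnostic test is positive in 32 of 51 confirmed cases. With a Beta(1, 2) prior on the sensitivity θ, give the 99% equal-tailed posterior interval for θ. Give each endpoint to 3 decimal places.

[0.437, 0.770]

Posterior: Beta(1+32, 2+19) = Beta(33, 21).
Equal-tailed 99% interval: the 0.005 and 0.995 quantiles of Beta(33, 21).
Posterior mean ≈ 0.611, SD ≈ 0.066; a Normal approximation gives roughly [0.442, 0.780].
Exact: F⁻¹(0.005) = 0.437; F⁻¹(0.995) = 0.770.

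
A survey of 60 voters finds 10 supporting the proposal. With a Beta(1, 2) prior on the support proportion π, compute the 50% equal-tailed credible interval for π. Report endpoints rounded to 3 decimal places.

Posterior: Beta(1+10, 2+50) = Beta(11, 52).
Equal-tailed 50% interval: the 0.25 and 0.75 quantiles of Beta(11, 52).
Posterior mean ≈ 0.175, SD ≈ 0.047; a Normal approximation gives roughly [0.143, 0.207].
Exact: F⁻¹(0.25) = 0.141; F⁻¹(0.75) = 0.205.

[0.141, 0.205]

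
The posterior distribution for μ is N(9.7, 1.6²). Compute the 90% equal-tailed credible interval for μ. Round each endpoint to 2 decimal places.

The posterior is symmetric, so the 90% equal-tailed interval is μ = 9.7 ± z·1.6 with z = 1.645.
Half-width: 1.645 × 1.6 = 2.63.
9.7 − 2.63 = 7.07; 9.7 + 2.63 = 12.33.

[7.07, 12.33]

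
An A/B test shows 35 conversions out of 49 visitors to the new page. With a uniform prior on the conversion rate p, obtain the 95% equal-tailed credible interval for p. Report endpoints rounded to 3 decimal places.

Posterior: Beta(1+35, 1+14) = Beta(36, 15).
Equal-tailed 95% interval: the 0.025 and 0.975 quantiles of Beta(36, 15).
Posterior mean ≈ 0.706, SD ≈ 0.063; a Normal approximation gives roughly [0.582, 0.830].
Exact: F⁻¹(0.025) = 0.575; F⁻¹(0.975) = 0.821.

[0.575, 0.821]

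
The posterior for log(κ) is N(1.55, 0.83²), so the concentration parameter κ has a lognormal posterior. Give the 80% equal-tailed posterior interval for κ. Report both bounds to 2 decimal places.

On the log scale the 80% interval is 1.55 ± 1.282 × 0.83 = [0.4863, 2.6137].
Exponentiate: [e^0.4863, e^2.6137] = [1.63, 13.65].

[1.63, 13.65]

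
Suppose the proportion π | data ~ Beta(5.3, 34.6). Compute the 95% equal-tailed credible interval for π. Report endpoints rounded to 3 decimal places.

[0.048, 0.253]

Posterior: Beta(5.3, 34.6).
Equal-tailed 95% interval: the 0.025 and 0.975 quantiles of Beta(5.3, 34.6).
Posterior mean ≈ 0.133, SD ≈ 0.053; a Normal approximation gives roughly [0.029, 0.237].
Exact: F⁻¹(0.025) = 0.048; F⁻¹(0.975) = 0.253.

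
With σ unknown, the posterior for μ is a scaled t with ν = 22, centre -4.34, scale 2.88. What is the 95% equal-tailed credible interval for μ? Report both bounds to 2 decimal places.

[-10.31, 1.63]

The t_22 distribution is symmetric; the 95% interval is -4.34 ± t·2.88 with t_{0.975,22} = 2.074.
Half-width: 2.074 × 2.88 = 5.97.
-4.34 − 5.97 = -10.31; -4.34 + 5.97 = 1.63.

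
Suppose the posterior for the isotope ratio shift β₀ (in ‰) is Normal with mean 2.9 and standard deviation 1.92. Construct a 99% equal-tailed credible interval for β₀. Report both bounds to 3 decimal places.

The posterior is symmetric, so the 99% equal-tailed interval is β₀ = 2.9 ± z·1.92 with z = 2.576.
Half-width: 2.576 × 1.92 = 4.946.
2.9 − 4.946 = -2.046; 2.9 + 4.946 = 7.846.

[-2.046, 7.846]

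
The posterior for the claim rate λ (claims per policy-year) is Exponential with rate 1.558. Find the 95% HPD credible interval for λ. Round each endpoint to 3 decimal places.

[0.000, 1.923]

The exponential density is strictly decreasing on [0, ∞), so the HPD interval is anchored at 0: [0, q] with P(λ ≤ q) = 0.95.
q = −ln(1 − 0.95) / 1.558 = 2.9957 / 1.558 = 1.923.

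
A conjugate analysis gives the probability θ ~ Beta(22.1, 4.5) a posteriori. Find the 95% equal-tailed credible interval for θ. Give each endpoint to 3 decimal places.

[0.670, 0.945]

Posterior: Beta(22.1, 4.5).
Equal-tailed 95% interval: the 0.025 and 0.975 quantiles of Beta(22.1, 4.5).
Posterior mean ≈ 0.831, SD ≈ 0.071; a Normal approximation gives roughly [0.691, 0.971].
Exact: F⁻¹(0.025) = 0.670; F⁻¹(0.975) = 0.945.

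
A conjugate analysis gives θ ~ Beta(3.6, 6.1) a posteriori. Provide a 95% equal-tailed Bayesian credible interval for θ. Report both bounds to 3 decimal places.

Posterior: Beta(3.6, 6.1).
Equal-tailed 95% interval: the 0.025 and 0.975 quantiles of Beta(3.6, 6.1).
Posterior mean ≈ 0.371, SD ≈ 0.148; a Normal approximation gives roughly [0.082, 0.661].
Exact: F⁻¹(0.025) = 0.115; F⁻¹(0.975) = 0.677.

[0.115, 0.677]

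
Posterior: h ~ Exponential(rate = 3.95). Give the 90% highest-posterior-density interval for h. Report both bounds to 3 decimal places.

The exponential density is strictly decreasing on [0, ∞), so the HPD interval is anchored at 0: [0, q] with P(h ≤ q) = 0.90.
q = −ln(1 − 0.90) / 3.95 = 2.3026 / 3.95 = 0.583.

[0.000, 0.583]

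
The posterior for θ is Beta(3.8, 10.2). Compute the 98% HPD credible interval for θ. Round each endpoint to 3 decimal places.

The posterior is unimodal and skewed, so the HPD interval has equal density at both endpoints and is the shortest 98% interval.
Solving f(0.047) = f(0.548) with F(0.548) − F(0.047) = 0.98 gives [0.047, 0.548].
For comparison, the equal-tailed interval is [0.062, 0.572]; the HPD is narrower and shifted toward the mode.

[0.047, 0.548]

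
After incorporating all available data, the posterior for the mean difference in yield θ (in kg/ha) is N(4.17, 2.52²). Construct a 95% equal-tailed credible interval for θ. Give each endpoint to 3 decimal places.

The posterior is symmetric, so the 95% equal-tailed interval is θ = 4.17 ± z·2.52 with z = 1.960.
Half-width: 1.960 × 2.52 = 4.939.
4.17 − 4.939 = -0.769; 4.17 + 4.939 = 9.109.

[-0.769, 9.109]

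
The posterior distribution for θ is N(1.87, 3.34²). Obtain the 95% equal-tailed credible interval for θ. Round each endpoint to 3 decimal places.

The posterior is symmetric, so the 95% equal-tailed interval is θ = 1.87 ± z·3.34 with z = 1.960.
Half-width: 1.960 × 3.34 = 6.546.
1.87 − 6.546 = -4.676; 1.87 + 6.546 = 8.416.

[-4.676, 8.416]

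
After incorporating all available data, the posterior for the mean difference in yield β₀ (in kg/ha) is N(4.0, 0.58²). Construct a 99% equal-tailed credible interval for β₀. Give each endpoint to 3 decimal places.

[2.506, 5.494]

The posterior is symmetric, so the 99% equal-tailed interval is β₀ = 4.0 ± z·0.58 with z = 2.576.
Half-width: 2.576 × 0.58 = 1.494.
4.0 − 1.494 = 2.506; 4.0 + 1.494 = 5.494.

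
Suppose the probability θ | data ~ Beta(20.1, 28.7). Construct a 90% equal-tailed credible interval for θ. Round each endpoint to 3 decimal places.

[0.299, 0.529]

Posterior: Beta(20.1, 28.7).
Equal-tailed 90% interval: the 0.05 and 0.95 quantiles of Beta(20.1, 28.7).
Posterior mean ≈ 0.412, SD ≈ 0.070; a Normal approximation gives roughly [0.297, 0.527].
Exact: F⁻¹(0.05) = 0.299; F⁻¹(0.95) = 0.529.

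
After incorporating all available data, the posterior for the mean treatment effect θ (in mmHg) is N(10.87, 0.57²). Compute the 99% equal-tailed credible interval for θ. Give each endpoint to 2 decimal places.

[9.40, 12.34]

The posterior is symmetric, so the 99% equal-tailed interval is θ = 10.87 ± z·0.57 with z = 2.576.
Half-width: 2.576 × 0.57 = 1.47.
10.87 − 1.47 = 9.40; 10.87 + 1.47 = 12.34.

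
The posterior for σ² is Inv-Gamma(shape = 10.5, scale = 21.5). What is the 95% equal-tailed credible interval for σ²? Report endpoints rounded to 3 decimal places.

Inverse-Gamma(10.5, 21.5) quantiles: F⁻¹(0.025) and F⁻¹(0.975).
Equivalently, 1/σ² ~ Gamma(10.5, rate = 21.5); invert its 0.975 and 0.025 quantiles.
Posterior mean ≈ 2.263, SD ≈ 0.776; a Normal approximation gives roughly [0.742, 3.785].
Exact: lower = 1.212; upper = 4.182.

[1.212, 4.182]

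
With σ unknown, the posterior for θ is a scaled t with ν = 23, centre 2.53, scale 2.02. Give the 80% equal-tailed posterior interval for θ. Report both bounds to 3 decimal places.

[-0.135, 5.195]

The t_23 distribution is symmetric; the 80% interval is 2.53 ± t·2.02 with t_{0.9,23} = 1.319.
Half-width: 1.319 × 2.02 = 2.665.
2.53 − 2.665 = -0.135; 2.53 + 2.665 = 5.195.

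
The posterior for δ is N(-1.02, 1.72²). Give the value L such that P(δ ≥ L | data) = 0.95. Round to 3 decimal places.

Need L with P(δ ≥ L) = 0.95: L = -1.02 − z_{0.05}·1.72.
z = 1.645; L = -1.02 − 1.645 × 1.72 = -3.849.

-3.849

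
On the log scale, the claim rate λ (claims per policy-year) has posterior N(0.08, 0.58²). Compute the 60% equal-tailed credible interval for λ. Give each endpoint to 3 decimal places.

[0.665, 1.765]

On the log scale the 60% interval is 0.08 ± 0.842 × 0.58 = [-0.4081, 0.5681].
Exponentiate: [e^-0.4081, e^0.5681] = [0.665, 1.765].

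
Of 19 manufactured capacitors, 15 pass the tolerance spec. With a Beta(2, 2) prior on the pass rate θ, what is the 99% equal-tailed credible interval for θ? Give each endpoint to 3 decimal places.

Posterior: Beta(2+15, 2+4) = Beta(17, 6).
Equal-tailed 99% interval: the 0.005 and 0.995 quantiles of Beta(17, 6).
Posterior mean ≈ 0.739, SD ≈ 0.090; a Normal approximation gives roughly [0.508, 0.970].
Exact: F⁻¹(0.005) = 0.480; F⁻¹(0.995) = 0.924.

[0.480, 0.924]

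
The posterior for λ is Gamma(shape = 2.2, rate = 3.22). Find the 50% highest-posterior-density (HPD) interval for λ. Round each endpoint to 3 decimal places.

[0.178, 0.675]

The posterior is unimodal and skewed, so the HPD interval has equal density at both endpoints and is the shortest 50% interval.
Solving f(0.178) = f(0.675) with F(0.675) − F(0.178) = 0.50 gives [0.178, 0.675].
For comparison, the equal-tailed interval is [0.345, 0.914]; the HPD is narrower and shifted toward the mode.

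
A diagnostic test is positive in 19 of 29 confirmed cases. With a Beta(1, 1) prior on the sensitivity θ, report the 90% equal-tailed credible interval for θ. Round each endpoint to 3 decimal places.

Posterior: Beta(1+19, 1+10) = Beta(20, 11).
Equal-tailed 90% interval: the 0.05 and 0.95 quantiles of Beta(20, 11).
Posterior mean ≈ 0.645, SD ≈ 0.085; a Normal approximation gives roughly [0.506, 0.784].
Exact: F⁻¹(0.05) = 0.501; F⁻¹(0.95) = 0.779.

[0.501, 0.779]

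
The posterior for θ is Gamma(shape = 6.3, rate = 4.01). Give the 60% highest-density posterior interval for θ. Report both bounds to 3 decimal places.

The posterior is unimodal and skewed, so the HPD interval has equal density at both endpoints and is the shortest 60% interval.
Solving f(0.890) = f(1.875) with F(1.875) − F(0.890) = 0.60 gives [0.890, 1.875].
For comparison, the equal-tailed interval is [1.035, 2.059]; the HPD is narrower and shifted toward the mode.

[0.890, 1.875]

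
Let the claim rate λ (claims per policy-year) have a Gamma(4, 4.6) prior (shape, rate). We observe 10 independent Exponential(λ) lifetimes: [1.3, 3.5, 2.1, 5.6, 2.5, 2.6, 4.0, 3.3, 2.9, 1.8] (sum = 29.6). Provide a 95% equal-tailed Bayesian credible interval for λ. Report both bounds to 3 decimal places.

[0.224, 0.650]

Posterior: Gamma(4+10, 4.6+29.6) = Gamma(14, 34.2) (shape, rate).
Equal-tailed 95% interval: Gamma(14, 34.2) quantiles at 0.025 and 0.975.
Posterior mean ≈ 0.409, SD ≈ 0.109; a Normal approximation gives roughly [0.195, 0.624].
Exact: lower = 0.224; upper = 0.650.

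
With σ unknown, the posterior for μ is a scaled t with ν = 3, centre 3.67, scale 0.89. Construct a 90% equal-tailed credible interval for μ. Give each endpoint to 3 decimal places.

[1.576, 5.764]

The t_3 distribution is symmetric; the 90% interval is 3.67 ± t·0.89 with t_{0.95,3} = 2.353.
Half-width: 2.353 × 0.89 = 2.094.
3.67 − 2.094 = 1.576; 3.67 + 2.094 = 5.764.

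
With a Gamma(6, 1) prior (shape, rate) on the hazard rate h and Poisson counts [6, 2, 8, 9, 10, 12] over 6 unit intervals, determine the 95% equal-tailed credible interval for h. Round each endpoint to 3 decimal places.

Posterior: Gamma(6+47, 1+6) = Gamma(53, 7) (shape, rate).
Equal-tailed 95% interval: Gamma(53, 7) quantiles at 0.025 and 0.975.
Posterior mean ≈ 7.571, SD ≈ 1.040; a Normal approximation gives roughly [5.533, 9.610].
Exact: lower = 5.672; upper = 9.742.

[5.672, 9.742]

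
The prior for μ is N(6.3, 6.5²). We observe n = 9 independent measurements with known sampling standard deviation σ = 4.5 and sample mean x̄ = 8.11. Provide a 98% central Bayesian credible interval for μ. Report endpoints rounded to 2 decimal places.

Posterior precision = 1/6.5² + 9/4.5² = 0.0237 + 0.4444 = 0.4681, so posterior SD = 1.4616.
Posterior mean = (6.3/6.5² + 9·8.11/4.5²) / 0.4681 = 8.0185.
Interval: 8.0185 ± 2.326 × 1.4616 → [4.62, 11.42].

[4.62, 11.42]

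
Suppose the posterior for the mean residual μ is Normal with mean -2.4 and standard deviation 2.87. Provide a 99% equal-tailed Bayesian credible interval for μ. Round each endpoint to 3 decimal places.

The posterior is symmetric, so the 99% equal-tailed interval is μ = -2.4 ± z·2.87 with z = 2.576.
Half-width: 2.576 × 2.87 = 7.393.
-2.4 − 7.393 = -9.793; -2.4 + 7.393 = 4.993.

[-9.793, 4.993]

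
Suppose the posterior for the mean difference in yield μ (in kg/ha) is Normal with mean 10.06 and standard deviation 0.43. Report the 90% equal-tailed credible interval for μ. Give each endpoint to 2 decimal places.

[9.35, 10.77]

The posterior is symmetric, so the 90% equal-tailed interval is μ = 10.06 ± z·0.43 with z = 1.645.
Half-width: 1.645 × 0.43 = 0.71.
10.06 − 0.71 = 9.35; 10.06 + 0.71 = 10.77.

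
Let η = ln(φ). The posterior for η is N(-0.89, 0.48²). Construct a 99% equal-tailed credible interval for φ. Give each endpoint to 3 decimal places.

On the log scale the 99% interval is -0.89 ± 2.576 × 0.48 = [-2.1264, 0.3464].
Exponentiate: [e^-2.1264, e^0.3464] = [0.119, 1.414].

[0.119, 1.414]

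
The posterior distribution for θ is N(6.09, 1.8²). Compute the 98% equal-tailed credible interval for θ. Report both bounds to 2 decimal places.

[1.90, 10.28]

The posterior is symmetric, so the 98% equal-tailed interval is θ = 6.09 ± z·1.8 with z = 2.326.
Half-width: 2.326 × 1.8 = 4.19.
6.09 − 4.19 = 1.90; 6.09 + 4.19 = 10.28.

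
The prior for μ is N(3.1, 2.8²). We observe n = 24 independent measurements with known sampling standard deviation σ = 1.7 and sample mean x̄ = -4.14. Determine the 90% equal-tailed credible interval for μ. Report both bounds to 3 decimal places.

[-4.597, -3.464]

Posterior precision = 1/2.8² + 24/1.7² = 0.1276 + 8.3045 = 8.4320, so posterior SD = 0.3444.
Posterior mean = (3.1/2.8² + 24·-4.14/1.7²) / 8.4320 = -4.0305.
Interval: -4.0305 ± 1.645 × 0.3444 → [-4.597, -3.464].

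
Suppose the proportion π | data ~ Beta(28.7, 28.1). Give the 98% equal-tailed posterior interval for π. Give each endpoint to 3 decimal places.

Posterior: Beta(28.7, 28.1).
Equal-tailed 98% interval: the 0.01 and 0.99 quantiles of Beta(28.7, 28.1).
Posterior mean ≈ 0.505, SD ≈ 0.066; a Normal approximation gives roughly [0.352, 0.658].
Exact: F⁻¹(0.01) = 0.354; F⁻¹(0.99) = 0.656.

[0.354, 0.656]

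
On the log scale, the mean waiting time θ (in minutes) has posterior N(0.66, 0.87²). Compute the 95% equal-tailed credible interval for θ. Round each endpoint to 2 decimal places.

On the log scale the 95% interval is 0.66 ± 1.960 × 0.87 = [-1.0452, 2.3652].
Exponentiate: [e^-1.0452, e^2.3652] = [0.35, 10.65].

[0.35, 10.65]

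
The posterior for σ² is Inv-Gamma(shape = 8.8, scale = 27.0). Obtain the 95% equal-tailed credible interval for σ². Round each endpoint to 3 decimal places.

[1.742, 6.781]

Inverse-Gamma(8.8, 27.0) quantiles: F⁻¹(0.025) and F⁻¹(0.975).
Equivalently, 1/σ² ~ Gamma(8.8, rate = 27.0); invert its 0.975 and 0.025 quantiles.
Posterior mean ≈ 3.462, SD ≈ 1.327; a Normal approximation gives roughly [0.860, 6.063].
Exact: lower = 1.742; upper = 6.781.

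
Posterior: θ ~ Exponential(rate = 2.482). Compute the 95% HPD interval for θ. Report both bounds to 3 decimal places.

[0.000, 1.207]

The exponential density is strictly decreasing on [0, ∞), so the HPD interval is anchored at 0: [0, q] with P(θ ≤ q) = 0.95.
q = −ln(1 − 0.95) / 2.482 = 2.9957 / 2.482 = 1.207.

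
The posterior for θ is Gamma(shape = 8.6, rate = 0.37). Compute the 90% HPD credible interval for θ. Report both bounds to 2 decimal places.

[10.51, 35.54]

The posterior is unimodal and skewed, so the HPD interval has equal density at both endpoints and is the shortest 90% interval.
Solving f(10.51) = f(35.54) with F(35.54) − F(10.51) = 0.90 gives [10.51, 35.54].
For comparison, the equal-tailed interval is [11.91, 37.63]; the HPD is narrower and shifted toward the mode.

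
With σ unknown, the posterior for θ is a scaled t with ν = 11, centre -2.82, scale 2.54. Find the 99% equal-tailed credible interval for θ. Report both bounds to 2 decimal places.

The t_11 distribution is symmetric; the 99% interval is -2.82 ± t·2.54 with t_{0.995,11} = 3.106.
Half-width: 3.106 × 2.54 = 7.89.
-2.82 − 7.89 = -10.71; -2.82 + 7.89 = 5.07.

[-10.71, 5.07]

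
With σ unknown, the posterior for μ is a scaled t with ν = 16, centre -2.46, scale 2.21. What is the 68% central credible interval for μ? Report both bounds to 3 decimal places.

[-4.728, -0.192]

The t_16 distribution is symmetric; the 68% interval is -2.46 ± t·2.21 with t_{0.84,16} = 1.026.
Half-width: 1.026 × 2.21 = 2.268.
-2.46 − 2.268 = -4.728; -2.46 + 2.268 = -0.192.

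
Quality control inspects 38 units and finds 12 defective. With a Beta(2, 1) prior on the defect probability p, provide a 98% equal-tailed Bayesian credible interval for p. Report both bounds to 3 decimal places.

Posterior: Beta(2+12, 1+26) = Beta(14, 27).
Equal-tailed 98% interval: the 0.01 and 0.99 quantiles of Beta(14, 27).
Posterior mean ≈ 0.341, SD ≈ 0.073; a Normal approximation gives roughly [0.171, 0.512].
Exact: F⁻¹(0.01) = 0.185; F⁻¹(0.99) = 0.520.

[0.185, 0.520]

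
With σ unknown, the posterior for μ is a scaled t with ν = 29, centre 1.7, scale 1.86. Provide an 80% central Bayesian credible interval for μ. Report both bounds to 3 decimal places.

[-0.739, 4.139]

The t_29 distribution is symmetric; the 80% interval is 1.7 ± t·1.86 with t_{0.9,29} = 1.311.
Half-width: 1.311 × 1.86 = 2.439.
1.7 − 2.439 = -0.739; 1.7 + 2.439 = 4.139.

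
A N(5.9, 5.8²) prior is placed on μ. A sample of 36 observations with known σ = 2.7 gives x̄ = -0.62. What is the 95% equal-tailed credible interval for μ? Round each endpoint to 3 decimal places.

[-1.460, 0.298]

Posterior precision = 1/5.8² + 36/2.7² = 0.0297 + 4.9383 = 4.9680, so posterior SD = 0.4487.
Posterior mean = (5.9/5.8² + 36·-0.62/2.7²) / 4.9680 = -0.5810.
Interval: -0.5810 ± 1.960 × 0.4487 → [-1.460, 0.298].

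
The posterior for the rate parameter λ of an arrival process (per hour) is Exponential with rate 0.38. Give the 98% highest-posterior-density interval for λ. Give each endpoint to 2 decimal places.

[0.00, 10.29]

The exponential density is strictly decreasing on [0, ∞), so the HPD interval is anchored at 0: [0, q] with P(λ ≤ q) = 0.98.
q = −ln(1 − 0.98) / 0.38 = 3.9120 / 0.38 = 10.29.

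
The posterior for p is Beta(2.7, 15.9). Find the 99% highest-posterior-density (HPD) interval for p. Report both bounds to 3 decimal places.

[0.006, 0.379]

The posterior is unimodal and skewed, so the HPD interval has equal density at both endpoints and is the shortest 99% interval.
Solving f(0.006) = f(0.379) with F(0.379) − F(0.006) = 0.99 gives [0.006, 0.379].
For comparison, the equal-tailed interval is [0.015, 0.407]; the HPD is narrower and shifted toward the mode.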